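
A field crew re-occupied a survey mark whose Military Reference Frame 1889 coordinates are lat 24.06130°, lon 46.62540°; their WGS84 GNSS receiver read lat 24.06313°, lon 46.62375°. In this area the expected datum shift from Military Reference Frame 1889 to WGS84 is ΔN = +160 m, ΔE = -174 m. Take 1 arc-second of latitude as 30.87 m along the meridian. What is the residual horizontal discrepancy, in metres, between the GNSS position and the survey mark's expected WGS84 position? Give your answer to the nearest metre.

44 m

Observed coordinate differences: Δφ = +0.00183°, Δλ = -0.00165°.
Converting to metres (1° lat = 111132 m, cos φ = 0.913110): observed ΔN = 203.4 m, observed ΔE = -167.4 m.
Subtracting the expected shift leaves a residual of 203.4 − (160) = 43.4 m north and -167.4 − (-174) = 6.6 m east.
Residual distance = √(43.4² + 6.6²) = 43.9 m.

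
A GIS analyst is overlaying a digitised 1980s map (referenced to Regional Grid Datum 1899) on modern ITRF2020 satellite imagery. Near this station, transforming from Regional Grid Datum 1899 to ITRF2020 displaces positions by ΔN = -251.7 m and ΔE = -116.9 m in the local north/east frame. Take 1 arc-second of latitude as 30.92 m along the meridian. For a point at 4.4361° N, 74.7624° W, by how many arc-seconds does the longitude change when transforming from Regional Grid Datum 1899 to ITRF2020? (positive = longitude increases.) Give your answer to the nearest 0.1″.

At latitude 4.4361°, cos φ = 0.997004.
1″ of longitude at this latitude = 30.92 × cos φ = 30.8274 m, so Δλ = -116.9 / 30.8274 = -3.792″.

Δλ = -3.8″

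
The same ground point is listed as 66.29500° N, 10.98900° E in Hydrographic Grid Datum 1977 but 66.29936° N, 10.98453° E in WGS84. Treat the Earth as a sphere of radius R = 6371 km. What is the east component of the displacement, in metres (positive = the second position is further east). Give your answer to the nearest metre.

ΔE = -200 m

Δφ = 66.29936° − 66.29500° = +0.00436°; Δλ = 10.98453° − 10.98900° = -0.00447°.
1° along a meridian = πR/180 = 111195 m.
ΔN = Δφ × 111195 = 484.8 m; ΔE = Δλ × 111195 × cos(66.29500°) = -0.00447 × 111195 × 0.402028 = -199.8 m.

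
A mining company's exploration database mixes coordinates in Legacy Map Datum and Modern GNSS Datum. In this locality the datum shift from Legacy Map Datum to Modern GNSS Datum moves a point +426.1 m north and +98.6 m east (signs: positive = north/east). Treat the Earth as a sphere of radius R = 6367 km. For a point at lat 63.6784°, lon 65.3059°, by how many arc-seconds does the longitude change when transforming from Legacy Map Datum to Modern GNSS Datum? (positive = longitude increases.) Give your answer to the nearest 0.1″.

At latitude 63.6784°, cos φ = 0.443409.
One radian of longitude at latitude φ spans R cos φ, so Δλ = ΔE / (R cos φ) = 98.6 / (6367000 × 0.443409) = 3.4925e-05 rad = 7.204″.

Δλ = 7.2″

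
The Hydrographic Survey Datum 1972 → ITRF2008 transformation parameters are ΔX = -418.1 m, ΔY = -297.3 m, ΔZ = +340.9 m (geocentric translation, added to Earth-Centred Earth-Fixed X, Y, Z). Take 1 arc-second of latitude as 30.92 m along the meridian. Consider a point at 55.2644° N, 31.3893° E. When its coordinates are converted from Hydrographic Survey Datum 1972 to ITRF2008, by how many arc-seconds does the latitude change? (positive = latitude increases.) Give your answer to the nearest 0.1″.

sin φ = 0.821790, cos φ = 0.569790, sin λ = 0.520850, cos λ = 0.853648.
North component: ΔN = −sin φ cos λ·ΔX − sin φ sin λ·ΔY + cos φ·ΔZ = −(0.821790)(0.853648)(-418.1) − (0.821790)(0.520850)(-297.3) + (0.569790)(340.9) = 614.80 m.
1° of latitude spans 3600 × 30.92 = 111312 m, so Δφ = 614.80 / 111312 × 3600 = 19.884″.

Δφ = 19.9″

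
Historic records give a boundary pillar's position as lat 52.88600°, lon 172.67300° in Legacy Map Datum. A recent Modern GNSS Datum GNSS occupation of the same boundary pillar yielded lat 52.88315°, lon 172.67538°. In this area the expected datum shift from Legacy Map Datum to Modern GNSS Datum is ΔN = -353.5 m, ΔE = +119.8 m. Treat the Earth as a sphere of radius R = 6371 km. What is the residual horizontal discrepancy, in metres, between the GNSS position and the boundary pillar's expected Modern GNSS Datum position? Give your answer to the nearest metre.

54 m

Observed coordinate differences: Δφ = -0.00285°, Δλ = +0.00238°.
Converting to metres (1° lat = 111195 m, cos φ = 0.603403): observed ΔN = -316.9 m, observed ΔE = 159.7 m.
Subtracting the expected shift leaves a residual of -316.9 − (-353.5) = 36.6 m north and 159.7 − (119.8) = 39.9 m east.
Residual distance = √(36.6² + 39.9²) = 54.1 m.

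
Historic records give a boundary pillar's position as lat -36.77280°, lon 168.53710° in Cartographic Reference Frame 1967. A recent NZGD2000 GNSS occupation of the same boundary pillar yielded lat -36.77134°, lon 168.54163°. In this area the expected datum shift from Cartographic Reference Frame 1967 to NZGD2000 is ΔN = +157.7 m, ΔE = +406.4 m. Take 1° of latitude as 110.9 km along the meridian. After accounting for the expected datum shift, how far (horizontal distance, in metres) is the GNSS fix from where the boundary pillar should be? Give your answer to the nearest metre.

Observed coordinate differences: Δφ = +0.00146°, Δλ = +0.00453°.
Converting to metres (1° lat = 110900 m, cos φ = 0.801016): observed ΔN = 161.9 m, observed ΔE = 402.4 m.
Subtracting the expected shift leaves a residual of 161.9 − (157.7) = 4.2 m north and 402.4 − (406.4) = -4.0 m east.
Residual distance = √(4.2² + (-4.0)²) = 5.8 m.

6 m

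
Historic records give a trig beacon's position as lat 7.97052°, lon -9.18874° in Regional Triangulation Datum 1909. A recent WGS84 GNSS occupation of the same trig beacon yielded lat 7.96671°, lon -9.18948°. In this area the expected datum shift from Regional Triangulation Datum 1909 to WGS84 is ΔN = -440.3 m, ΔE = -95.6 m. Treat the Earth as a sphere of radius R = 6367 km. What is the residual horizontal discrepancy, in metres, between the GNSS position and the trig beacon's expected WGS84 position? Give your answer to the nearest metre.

Observed coordinate differences: Δφ = -0.00381°, Δλ = -0.00074°.
Converting to metres (1° lat = 111125 m, cos φ = 0.990340): observed ΔN = -423.4 m, observed ΔE = -81.4 m.
Subtracting the expected shift leaves a residual of -423.4 − (-440.3) = 16.9 m north and -81.4 − (-95.6) = 14.2 m east.
Residual distance = √(16.9² + 14.2²) = 22.1 m.

22 m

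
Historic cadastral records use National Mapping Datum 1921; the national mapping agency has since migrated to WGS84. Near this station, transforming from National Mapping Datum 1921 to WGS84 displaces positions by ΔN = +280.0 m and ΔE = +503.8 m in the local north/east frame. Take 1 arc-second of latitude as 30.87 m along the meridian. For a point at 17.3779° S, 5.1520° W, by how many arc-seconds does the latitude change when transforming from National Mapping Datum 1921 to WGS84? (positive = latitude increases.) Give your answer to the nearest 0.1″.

1″ of latitude = 30.87 m, so Δφ = 280.0 / 30.87 = 9.070″.

Δφ = 9.1″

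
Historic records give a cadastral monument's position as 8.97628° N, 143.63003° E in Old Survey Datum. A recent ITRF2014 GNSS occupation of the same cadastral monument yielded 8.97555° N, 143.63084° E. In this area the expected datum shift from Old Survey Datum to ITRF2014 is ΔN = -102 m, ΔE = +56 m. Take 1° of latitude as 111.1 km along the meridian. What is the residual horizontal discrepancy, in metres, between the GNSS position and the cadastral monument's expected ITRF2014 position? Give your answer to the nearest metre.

Observed coordinate differences: Δφ = -0.00073°, Δλ = +0.00081°.
Converting to metres (1° lat = 111100 m, cos φ = 0.987753): observed ΔN = -81.1 m, observed ΔE = 88.9 m.
Subtracting the expected shift leaves a residual of -81.1 − (-102) = 20.9 m north and 88.9 − (56) = 32.9 m east.
Residual distance = √(20.9² + 32.9²) = 39.0 m.

39 m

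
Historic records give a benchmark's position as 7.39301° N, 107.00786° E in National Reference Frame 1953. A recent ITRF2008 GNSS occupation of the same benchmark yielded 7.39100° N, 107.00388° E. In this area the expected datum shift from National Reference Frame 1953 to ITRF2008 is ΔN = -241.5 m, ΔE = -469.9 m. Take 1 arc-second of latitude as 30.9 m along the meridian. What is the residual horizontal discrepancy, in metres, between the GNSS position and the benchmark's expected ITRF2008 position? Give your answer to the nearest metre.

36 m

Observed coordinate differences: Δφ = -0.00201°, Δλ = -0.00398°.
Converting to metres (1° lat = 111240 m, cos φ = 0.991687): observed ΔN = -223.6 m, observed ΔE = -439.1 m.
Subtracting the expected shift leaves a residual of -223.6 − (-241.5) = 17.9 m north and -439.1 − (-469.9) = 30.8 m east.
Residual distance = √(17.9² + 30.8²) = 35.7 m.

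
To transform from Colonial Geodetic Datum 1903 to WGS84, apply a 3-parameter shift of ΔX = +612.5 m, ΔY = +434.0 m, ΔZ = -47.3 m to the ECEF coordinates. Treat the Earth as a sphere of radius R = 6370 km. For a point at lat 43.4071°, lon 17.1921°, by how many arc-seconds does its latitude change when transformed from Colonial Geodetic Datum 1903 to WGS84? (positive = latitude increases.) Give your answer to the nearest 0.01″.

Δφ = -16.99″

sin φ = 0.687178, cos φ = 0.726490, sin λ = 0.295576, cos λ = 0.955319.
North component: ΔN = −sin φ cos λ·ΔX − sin φ sin λ·ΔY + cos φ·ΔZ = −(0.687178)(0.955319)(612.5) − (0.687178)(0.295576)(434.0) + (0.726490)(-47.3) = -524.60 m.
1° of latitude spans πR/180 = 111177 m, so Δφ = -524.60 / 111177 × 3600 = -16.987″.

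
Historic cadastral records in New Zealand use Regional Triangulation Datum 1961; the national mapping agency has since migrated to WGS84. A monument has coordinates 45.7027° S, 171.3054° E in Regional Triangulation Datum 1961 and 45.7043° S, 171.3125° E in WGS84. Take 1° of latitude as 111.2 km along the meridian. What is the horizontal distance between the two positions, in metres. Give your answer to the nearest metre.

579 m

Δφ = -45.7043° − -45.7027° = -0.0016°; Δλ = 171.3125° − 171.3054° = +0.0071°.
ΔN = Δφ × 111200 = -177.9 m; ΔE = Δλ × 111200 × cos(-45.7027°) = +0.0071 × 111200 × 0.698382 = 551.4 m.
Distance = √(ΔE² + ΔN²) = √(551.4² + (-177.9)²) = 579.4 m.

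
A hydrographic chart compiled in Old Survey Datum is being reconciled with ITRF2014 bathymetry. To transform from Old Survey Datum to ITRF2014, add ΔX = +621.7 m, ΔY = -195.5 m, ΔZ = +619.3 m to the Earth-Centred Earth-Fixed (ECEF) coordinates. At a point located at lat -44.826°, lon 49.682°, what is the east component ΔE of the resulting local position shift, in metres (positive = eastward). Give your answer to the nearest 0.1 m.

The local east axis at (φ, λ) is (−sin λ, cos λ, 0), so ΔE = −sin(49.682°)·621.7 + cos(49.682°)·(-195.5) = -600.52 m.

ΔE = -600.5 m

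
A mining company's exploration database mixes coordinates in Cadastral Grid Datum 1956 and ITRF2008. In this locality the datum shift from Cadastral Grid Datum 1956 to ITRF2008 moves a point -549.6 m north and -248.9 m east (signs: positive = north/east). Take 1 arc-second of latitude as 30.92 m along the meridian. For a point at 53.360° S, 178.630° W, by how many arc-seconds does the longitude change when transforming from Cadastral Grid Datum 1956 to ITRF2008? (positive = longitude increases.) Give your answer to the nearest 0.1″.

Δλ = -13.5″

At latitude -53.360°, cos φ = 0.596785.
1″ of longitude at this latitude = 30.92 × cos φ = 18.4526 m, so Δλ = -248.9 / 18.4526 = -13.489″.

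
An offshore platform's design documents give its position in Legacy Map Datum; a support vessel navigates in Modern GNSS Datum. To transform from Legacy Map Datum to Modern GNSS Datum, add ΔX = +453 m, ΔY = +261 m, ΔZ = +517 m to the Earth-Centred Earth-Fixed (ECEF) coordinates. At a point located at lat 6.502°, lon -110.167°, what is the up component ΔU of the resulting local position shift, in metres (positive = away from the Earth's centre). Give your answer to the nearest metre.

ΔU = -340 m

The local up (radial) axis is (cos φ cos λ, cos φ sin λ, sin φ), giving ΔU = -155.171 − 243.423 + 58.544 = -340.05 m.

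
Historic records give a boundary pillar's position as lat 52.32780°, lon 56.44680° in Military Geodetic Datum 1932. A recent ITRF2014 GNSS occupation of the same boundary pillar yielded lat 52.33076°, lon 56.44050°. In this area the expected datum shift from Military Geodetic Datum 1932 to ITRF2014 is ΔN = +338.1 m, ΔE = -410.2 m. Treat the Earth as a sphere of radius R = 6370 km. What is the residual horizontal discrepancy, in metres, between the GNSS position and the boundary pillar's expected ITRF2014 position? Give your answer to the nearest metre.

20 m

Observed coordinate differences: Δφ = +0.00296°, Δλ = -0.00630°.
Converting to metres (1° lat = 111177 m, cos φ = 0.611143): observed ΔN = 329.1 m, observed ΔE = -428.1 m.
Subtracting the expected shift leaves a residual of 329.1 − (338.1) = -9.0 m north and -428.1 − (-410.2) = -17.9 m east.
Residual distance = √((-9.0)² + (-17.9)²) = 20.0 m.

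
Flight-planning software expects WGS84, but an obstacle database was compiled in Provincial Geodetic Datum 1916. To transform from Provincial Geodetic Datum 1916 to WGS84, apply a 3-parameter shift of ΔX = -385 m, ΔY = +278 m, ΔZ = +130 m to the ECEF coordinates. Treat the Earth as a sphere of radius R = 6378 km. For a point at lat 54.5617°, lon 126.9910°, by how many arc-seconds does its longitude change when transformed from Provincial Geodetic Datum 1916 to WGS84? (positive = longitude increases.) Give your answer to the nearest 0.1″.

Δλ = 7.8″

sin φ = 0.814740, cos φ = 0.579826, sin λ = 0.798730, cos λ = -0.601690.
East component: ΔE = −sin λ·ΔX + cos λ·ΔY = −(0.798730)(-385) + (-0.601690)(278) = 140.24 m.
1° of latitude spans πR/180 = 111317 m; at latitude φ, 1° of longitude spans that × cos φ = 64544.5 m, so Δλ = 140.24 / 64544.5 × 3600 = 7.822″.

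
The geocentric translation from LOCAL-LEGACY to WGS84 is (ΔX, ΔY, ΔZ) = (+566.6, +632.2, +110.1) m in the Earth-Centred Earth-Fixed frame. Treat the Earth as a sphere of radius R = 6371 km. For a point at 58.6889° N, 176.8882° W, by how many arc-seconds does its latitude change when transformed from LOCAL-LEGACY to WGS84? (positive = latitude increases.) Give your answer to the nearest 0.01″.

sin φ = 0.854358, cos φ = 0.519685, sin λ = -0.054284, cos λ = -0.998526.
North component: ΔN = −sin φ cos λ·ΔX − sin φ sin λ·ΔY + cos φ·ΔZ = −(0.854358)(-0.998526)(566.6) − (0.854358)(-0.054284)(632.2) + (0.519685)(110.1) = 569.90 m.
1° of latitude spans πR/180 = 111195 m, so Δφ = 569.90 / 111195 × 3600 = 18.451″.

Δφ = 18.45″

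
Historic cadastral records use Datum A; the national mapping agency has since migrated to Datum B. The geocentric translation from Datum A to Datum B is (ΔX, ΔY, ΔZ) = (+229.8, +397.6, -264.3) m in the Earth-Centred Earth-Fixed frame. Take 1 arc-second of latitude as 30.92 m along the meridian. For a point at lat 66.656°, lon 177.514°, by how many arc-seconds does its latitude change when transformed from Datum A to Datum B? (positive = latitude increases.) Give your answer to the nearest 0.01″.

sin φ = 0.918142, cos φ = 0.396251, sin λ = 0.043375, cos λ = -0.999059.
North component: ΔN = −sin φ cos λ·ΔX − sin φ sin λ·ΔY + cos φ·ΔZ = −(0.918142)(-0.999059)(229.8) − (0.918142)(0.043375)(397.6) + (0.396251)(-264.3) = 90.23 m.
1° of latitude spans 3600 × 30.92 = 111312 m, so Δφ = 90.23 / 111312 × 3600 = 2.918″.

Δφ = 2.92″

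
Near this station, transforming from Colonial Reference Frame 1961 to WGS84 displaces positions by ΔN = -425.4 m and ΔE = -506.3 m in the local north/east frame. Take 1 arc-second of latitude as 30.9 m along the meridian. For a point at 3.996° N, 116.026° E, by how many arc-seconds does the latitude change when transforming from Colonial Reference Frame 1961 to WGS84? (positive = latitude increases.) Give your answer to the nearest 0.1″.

Δφ = -13.8″

1″ of latitude = 30.90 m, so Δφ = -425.4 / 30.90 = -13.767″.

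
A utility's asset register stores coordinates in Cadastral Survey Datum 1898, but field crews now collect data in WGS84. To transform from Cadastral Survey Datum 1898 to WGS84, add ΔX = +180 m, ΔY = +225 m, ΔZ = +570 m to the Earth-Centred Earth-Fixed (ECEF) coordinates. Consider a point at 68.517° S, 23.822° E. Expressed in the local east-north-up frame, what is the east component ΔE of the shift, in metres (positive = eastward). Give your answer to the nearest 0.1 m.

At φ = -68.517°, λ = 23.822°: sin φ = -0.930526, cos φ = 0.366225, sin λ = 0.403897, cos λ = 0.914805.
ΔE = −sin λ·ΔX + cos λ·ΔY = −(0.403897)·(180) + (0.914805)·(225) = 133.13 m.

ΔE = 133.1 m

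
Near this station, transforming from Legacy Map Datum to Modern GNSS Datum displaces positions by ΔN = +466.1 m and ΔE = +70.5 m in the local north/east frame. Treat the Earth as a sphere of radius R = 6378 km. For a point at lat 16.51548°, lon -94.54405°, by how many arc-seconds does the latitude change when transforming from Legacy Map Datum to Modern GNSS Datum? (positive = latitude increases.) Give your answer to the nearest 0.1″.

Δφ = 15.1″

On a sphere of radius R, 1 rad of latitude = R, so Δφ = ΔN / R = 466.1 / 6378000 = 7.3079e-05 rad = 15.074″.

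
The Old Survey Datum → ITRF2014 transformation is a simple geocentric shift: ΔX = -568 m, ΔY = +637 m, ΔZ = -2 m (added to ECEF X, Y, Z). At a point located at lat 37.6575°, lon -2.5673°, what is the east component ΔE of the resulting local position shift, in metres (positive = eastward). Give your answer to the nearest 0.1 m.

The local east axis at (φ, λ) is (−sin λ, cos λ, 0), so ΔE = −sin(-2.5673°)·(-568) + cos(-2.5673°)·637 = 610.92 m.

ΔE = 610.9 m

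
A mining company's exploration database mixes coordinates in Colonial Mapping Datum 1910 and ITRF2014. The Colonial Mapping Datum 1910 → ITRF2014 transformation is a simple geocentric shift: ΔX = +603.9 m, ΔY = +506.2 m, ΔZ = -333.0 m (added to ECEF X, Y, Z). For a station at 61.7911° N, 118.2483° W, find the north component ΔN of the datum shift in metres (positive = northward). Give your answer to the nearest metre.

ΔN = 487 m

The local north axis is (−sin φ cos λ, −sin φ sin λ, cos φ), giving ΔN = 251.875 + 392.953 − 157.405 = 487.42 m.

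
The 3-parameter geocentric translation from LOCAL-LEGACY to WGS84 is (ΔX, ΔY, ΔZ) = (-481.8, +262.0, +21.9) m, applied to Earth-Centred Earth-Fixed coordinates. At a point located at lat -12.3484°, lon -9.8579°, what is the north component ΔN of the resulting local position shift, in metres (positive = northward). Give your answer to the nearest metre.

At φ = -12.3484°, λ = -9.8579°: sin φ = -0.213856, cos φ = 0.976865, sin λ = -0.171205, cos λ = 0.985235.
ΔN = −sin φ cos λ·ΔX − sin φ sin λ·ΔY + cos φ·ΔZ = −(-0.213856)(0.985235)(-481.8) − (-0.213856)(-0.171205)(262.0) + (0.976865)(21.9) = -89.71 m.

ΔN = -90 m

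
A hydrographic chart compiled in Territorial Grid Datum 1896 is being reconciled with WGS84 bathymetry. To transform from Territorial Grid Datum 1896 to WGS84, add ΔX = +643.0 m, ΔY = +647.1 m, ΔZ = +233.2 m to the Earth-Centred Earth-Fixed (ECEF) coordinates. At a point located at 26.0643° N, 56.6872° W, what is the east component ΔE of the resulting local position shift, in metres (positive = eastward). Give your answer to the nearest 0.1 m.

At φ = 26.0643°, λ = -56.6872°: sin φ = 0.439380, cos φ = 0.898302, sin λ = -0.835685, cos λ = 0.549210.
ΔE = −sin λ·ΔX + cos λ·ΔY = −(-0.835685)·(643.0) + (0.549210)·(647.1) = 892.74 m.

ΔE = 892.7 m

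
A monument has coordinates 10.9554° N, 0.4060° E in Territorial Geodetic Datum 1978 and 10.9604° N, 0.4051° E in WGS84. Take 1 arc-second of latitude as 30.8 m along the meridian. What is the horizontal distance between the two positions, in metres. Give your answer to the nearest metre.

Δφ = 10.9604° − 10.9554° = +0.0050°; Δλ = 0.4051° − 0.4060° = -0.0009°.
1° of latitude = 3600 × 30.80 = 110880 m.
ΔN = Δφ × 110880 = 554.4 m; ΔE = Δλ × 110880 × cos(10.9554°) = -0.0009 × 110880 × 0.981775 = -98.0 m.
Distance = √(ΔE² + ΔN²) = √((-98.0)² + 554.4²) = 563.0 m.

563 m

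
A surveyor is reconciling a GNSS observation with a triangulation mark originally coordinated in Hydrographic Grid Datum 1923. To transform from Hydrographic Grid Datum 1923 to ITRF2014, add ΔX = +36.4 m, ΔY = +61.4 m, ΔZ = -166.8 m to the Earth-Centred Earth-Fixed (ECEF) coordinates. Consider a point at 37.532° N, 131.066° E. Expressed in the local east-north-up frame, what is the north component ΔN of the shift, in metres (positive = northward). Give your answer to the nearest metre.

ΔN = -146 m

At φ = 37.532°, λ = 131.066°: sin φ = 0.609204, cos φ = 0.793013, sin λ = 0.753953, cos λ = -0.656928.
ΔN = −sin φ cos λ·ΔX − sin φ sin λ·ΔY + cos φ·ΔZ = −(0.609204)(-0.656928)(36.4) − (0.609204)(0.753953)(61.4) + (0.793013)(-166.8) = -145.91 m.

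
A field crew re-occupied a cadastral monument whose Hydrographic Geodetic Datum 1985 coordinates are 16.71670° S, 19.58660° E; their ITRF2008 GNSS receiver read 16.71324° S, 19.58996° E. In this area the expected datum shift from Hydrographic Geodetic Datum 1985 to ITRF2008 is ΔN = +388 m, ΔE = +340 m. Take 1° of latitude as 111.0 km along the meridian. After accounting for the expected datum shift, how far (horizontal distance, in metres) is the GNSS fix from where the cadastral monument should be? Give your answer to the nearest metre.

Observed coordinate differences: Δφ = +0.00346°, Δλ = +0.00336°.
Converting to metres (1° lat = 111000 m, cos φ = 0.957739): observed ΔN = 384.1 m, observed ΔE = 357.2 m.
Subtracting the expected shift leaves a residual of 384.1 − (388) = -3.9 m north and 357.2 − (340) = 17.2 m east.
Residual distance = √((-3.9)² + 17.2²) = 17.6 m.

18 m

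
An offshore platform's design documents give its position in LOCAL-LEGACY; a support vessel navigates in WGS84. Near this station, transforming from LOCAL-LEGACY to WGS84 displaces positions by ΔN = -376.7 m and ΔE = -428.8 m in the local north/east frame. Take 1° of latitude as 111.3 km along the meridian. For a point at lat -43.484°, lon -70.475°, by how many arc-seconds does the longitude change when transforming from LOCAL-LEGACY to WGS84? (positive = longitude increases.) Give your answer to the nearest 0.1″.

At latitude -43.484°, cos φ = 0.725567.
1° of longitude at this latitude = 111.3 × cos φ = 80.76 km, so Δλ = -428.8 / 80755.6 = -0.0053099° = -19.115″.

Δλ = -19.1″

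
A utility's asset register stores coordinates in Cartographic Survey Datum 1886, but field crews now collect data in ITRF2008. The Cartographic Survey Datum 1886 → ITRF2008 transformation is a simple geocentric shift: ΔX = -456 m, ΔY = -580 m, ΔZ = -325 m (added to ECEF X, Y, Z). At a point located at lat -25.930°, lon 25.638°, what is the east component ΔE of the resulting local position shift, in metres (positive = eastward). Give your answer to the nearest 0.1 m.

ΔE = -325.6 m

At φ = -25.930°, λ = 25.638°: sin φ = -0.437273, cos φ = 0.899329, sin λ = 0.432684, cos λ = 0.901546.
ΔE = −sin λ·ΔX + cos λ·ΔY = −(0.432684)·(-456) + (0.901546)·(-580) = -325.59 m.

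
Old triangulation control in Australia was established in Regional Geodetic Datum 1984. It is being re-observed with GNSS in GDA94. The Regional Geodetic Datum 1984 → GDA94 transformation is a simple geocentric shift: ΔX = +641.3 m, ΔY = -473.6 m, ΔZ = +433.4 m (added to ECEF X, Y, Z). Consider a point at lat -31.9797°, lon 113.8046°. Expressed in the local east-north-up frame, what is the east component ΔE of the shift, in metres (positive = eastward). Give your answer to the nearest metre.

At φ = -31.9797°, λ = 113.8046°: sin φ = -0.529619, cos φ = 0.848236, sin λ = 0.914927, cos λ = -0.403619.
ΔE = −sin λ·ΔX + cos λ·ΔY = −(0.914927)·(641.3) + (-0.403619)·(-473.6) = -395.59 m.

ΔE = -396 m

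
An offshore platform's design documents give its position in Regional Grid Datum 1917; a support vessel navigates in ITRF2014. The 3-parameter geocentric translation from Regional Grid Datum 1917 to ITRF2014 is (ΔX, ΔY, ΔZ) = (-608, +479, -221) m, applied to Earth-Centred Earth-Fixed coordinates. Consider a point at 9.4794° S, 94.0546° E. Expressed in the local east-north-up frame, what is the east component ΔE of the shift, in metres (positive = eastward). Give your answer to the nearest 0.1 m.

ΔE = 572.6 m

At φ = -9.4794°, λ = 94.0546°: sin φ = -0.164693, cos φ = 0.986345, sin λ = 0.997497, cos λ = -0.070707.
ΔE = −sin λ·ΔX + cos λ·ΔY = −(0.997497)·(-608) + (-0.070707)·(479) = 572.61 m.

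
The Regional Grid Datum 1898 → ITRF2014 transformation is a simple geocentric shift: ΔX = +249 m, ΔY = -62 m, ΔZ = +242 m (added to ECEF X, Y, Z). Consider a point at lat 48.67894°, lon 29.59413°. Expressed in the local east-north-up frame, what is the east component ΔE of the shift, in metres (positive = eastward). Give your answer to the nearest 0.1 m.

At φ = 48.67894°, λ = 29.59413°: sin φ = 0.751021, cos φ = 0.660278, sin λ = 0.493853, cos λ = 0.869546.
ΔE = −sin λ·ΔX + cos λ·ΔY = −(0.493853)·(249) + (0.869546)·(-62) = -176.88 m.

ΔE = -176.9 m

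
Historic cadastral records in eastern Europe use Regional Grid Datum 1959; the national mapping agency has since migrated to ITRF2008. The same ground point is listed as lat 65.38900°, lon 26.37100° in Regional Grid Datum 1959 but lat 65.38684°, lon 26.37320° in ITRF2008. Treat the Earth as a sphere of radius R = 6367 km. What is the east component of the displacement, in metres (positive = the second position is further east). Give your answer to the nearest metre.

ΔE = 102 m

Δφ = 65.38684° − 65.38900° = -0.00216°; Δλ = 26.37320° − 26.37100° = +0.00220°.
1° along a meridian = πR/180 = 111125 m.
ΔN = Δφ × 111125 = -240.0 m; ΔE = Δλ × 111125 × cos(65.38900°) = +0.00220 × 111125 × 0.416455 = 101.8 m.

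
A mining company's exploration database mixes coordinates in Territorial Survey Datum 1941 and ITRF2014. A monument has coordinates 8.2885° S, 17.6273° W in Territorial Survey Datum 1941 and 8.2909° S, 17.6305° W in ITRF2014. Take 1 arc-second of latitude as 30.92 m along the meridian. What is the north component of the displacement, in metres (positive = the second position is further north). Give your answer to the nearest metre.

Δφ = -8.2909° − -8.2885° = -0.0024°; Δλ = -17.6305° − -17.6273° = -0.0032°.
1° of latitude = 3600 × 30.92 = 111312 m.
ΔN = Δφ × 111312 = -267.1 m; ΔE = Δλ × 111312 × cos(-8.2885°) = -0.0032 × 111312 × 0.989555 = -352.5 m.

ΔN = -267 m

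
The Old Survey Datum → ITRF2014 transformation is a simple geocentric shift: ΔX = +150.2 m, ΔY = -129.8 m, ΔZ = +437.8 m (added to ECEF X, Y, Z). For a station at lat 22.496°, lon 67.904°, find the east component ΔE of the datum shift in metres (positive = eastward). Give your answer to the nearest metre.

ΔE = -188 m

At φ = 22.496°, λ = 67.904°: sin φ = 0.382619, cos φ = 0.923906, sin λ = 0.926555, cos λ = 0.376160.
ΔE = −sin λ·ΔX + cos λ·ΔY = −(0.926555)·(150.2) + (0.376160)·(-129.8) = -187.99 m.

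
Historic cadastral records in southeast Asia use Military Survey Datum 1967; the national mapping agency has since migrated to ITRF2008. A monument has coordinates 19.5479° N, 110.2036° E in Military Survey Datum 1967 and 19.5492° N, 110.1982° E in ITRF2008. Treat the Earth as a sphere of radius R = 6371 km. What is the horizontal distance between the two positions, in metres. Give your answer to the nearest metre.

Δφ = 19.5492° − 19.5479° = +0.0013°; Δλ = 110.1982° − 110.2036° = -0.0054°.
1° along a meridian = πR/180 = 111195 m.
ΔN = Δφ × 111195 = 144.6 m; ΔE = Δλ × 111195 × cos(19.5479°) = -0.0054 × 111195 × 0.942362 = -565.8 m.
Distance = √(ΔE² + ΔN²) = √((-565.8)² + 144.6²) = 584.0 m.

584 m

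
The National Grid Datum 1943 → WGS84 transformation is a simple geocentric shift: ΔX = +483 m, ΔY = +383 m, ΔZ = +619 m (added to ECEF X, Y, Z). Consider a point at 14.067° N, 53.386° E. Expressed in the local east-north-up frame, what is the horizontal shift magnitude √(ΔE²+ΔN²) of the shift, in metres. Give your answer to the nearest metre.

483 m

The local east axis at (φ, λ) is (−sin λ, cos λ, 0), so ΔE = −sin(53.386°)·483 + cos(53.386°)·383 = -159.26 m.
The local north axis is (−sin φ cos λ, −sin φ sin λ, cos φ), giving ΔN = -70.018 − 74.721 + 600.438 = 455.70 m.
Horizontal magnitude = √(ΔE² + ΔN²) = √((-159.26)² + 455.70²) = 482.73 m.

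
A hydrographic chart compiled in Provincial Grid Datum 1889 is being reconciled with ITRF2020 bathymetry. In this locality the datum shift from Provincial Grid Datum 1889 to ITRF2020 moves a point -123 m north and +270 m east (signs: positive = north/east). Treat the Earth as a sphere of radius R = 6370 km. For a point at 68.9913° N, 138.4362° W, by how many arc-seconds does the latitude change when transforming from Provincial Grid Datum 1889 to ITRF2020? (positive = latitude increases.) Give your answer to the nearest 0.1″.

On a sphere of radius R, 1 rad of latitude = R, so Δφ = ΔN / R = -123.0 / 6370000 = -1.9309e-05 rad = -3.983″.

Δφ = -4.0″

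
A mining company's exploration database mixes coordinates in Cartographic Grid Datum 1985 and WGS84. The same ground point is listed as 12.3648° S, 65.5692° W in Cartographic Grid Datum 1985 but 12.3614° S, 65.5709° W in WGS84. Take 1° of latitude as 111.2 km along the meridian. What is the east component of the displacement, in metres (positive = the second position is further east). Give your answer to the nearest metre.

ΔE = -185 m

Δφ = -12.3614° − -12.3648° = +0.0034°; Δλ = -65.5709° − -65.5692° = -0.0017°.
ΔN = Δφ × 111200 = 378.1 m; ΔE = Δλ × 111200 × cos(-12.3648°) = -0.0017 × 111200 × 0.976804 = -184.7 m.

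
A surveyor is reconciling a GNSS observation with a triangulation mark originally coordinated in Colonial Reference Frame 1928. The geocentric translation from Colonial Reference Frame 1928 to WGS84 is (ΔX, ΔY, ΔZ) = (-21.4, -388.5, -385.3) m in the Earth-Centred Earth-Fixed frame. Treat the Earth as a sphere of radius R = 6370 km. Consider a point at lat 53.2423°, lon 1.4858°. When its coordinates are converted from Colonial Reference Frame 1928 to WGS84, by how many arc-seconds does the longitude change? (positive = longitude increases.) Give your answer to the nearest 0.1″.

sin φ = 0.801173, cos φ = 0.598432, sin λ = 0.025929, cos λ = 0.999664.
East component: ΔE = −sin λ·ΔX + cos λ·ΔY = −(0.025929)(-21.4) + (0.999664)(-388.5) = -387.81 m.
1° of latitude spans πR/180 = 111177 m; at latitude φ, 1° of longitude spans that × cos φ = 66532.2 m, so Δλ = -387.81 / 66532.2 × 3600 = -20.984″.

Δλ = -21.0″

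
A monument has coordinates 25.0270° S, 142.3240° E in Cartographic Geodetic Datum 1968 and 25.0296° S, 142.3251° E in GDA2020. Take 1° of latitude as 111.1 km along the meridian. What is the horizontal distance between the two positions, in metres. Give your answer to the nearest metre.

309 m

Δφ = -25.0296° − -25.0270° = -0.0026°; Δλ = 142.3251° − 142.3240° = +0.0011°.
ΔN = Δφ × 111100 = -288.9 m; ΔE = Δλ × 111100 × cos(-25.0270°) = +0.0011 × 111100 × 0.906109 = 110.7 m.
Distance = √(ΔE² + ΔN²) = √(110.7² + (-288.9)²) = 309.4 m.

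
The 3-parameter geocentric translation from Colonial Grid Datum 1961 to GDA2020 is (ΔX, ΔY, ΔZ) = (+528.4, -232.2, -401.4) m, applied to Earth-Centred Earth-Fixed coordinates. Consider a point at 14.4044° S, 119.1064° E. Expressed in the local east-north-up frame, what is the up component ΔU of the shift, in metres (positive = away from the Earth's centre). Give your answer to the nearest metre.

At φ = -14.4044°, λ = 119.1064°: sin φ = -0.248764, cos φ = 0.968564, sin λ = 0.873718, cos λ = -0.486433.
ΔU = cos φ cos λ·ΔX + cos φ sin λ·ΔY + sin φ·ΔZ = (0.968564)(-0.486433)(528.4) + (0.968564)(0.873718)(-232.2) + (-0.248764)(-401.4) = -345.60 m.

ΔU = -346 m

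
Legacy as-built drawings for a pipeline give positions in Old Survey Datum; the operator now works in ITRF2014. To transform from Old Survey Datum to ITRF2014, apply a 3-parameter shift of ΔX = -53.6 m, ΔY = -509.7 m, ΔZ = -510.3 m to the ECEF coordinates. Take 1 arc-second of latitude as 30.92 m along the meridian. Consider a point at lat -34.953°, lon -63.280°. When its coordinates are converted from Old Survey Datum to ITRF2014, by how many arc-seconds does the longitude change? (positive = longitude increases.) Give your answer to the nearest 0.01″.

Δλ = -10.93″

sin φ = -0.572904, cos φ = 0.819622, sin λ = -0.893214, cos λ = 0.449631.
East component: ΔE = −sin λ·ΔX + cos λ·ΔY = −(-0.893214)(-53.6) + (0.449631)(-509.7) = -277.05 m.
1° of latitude spans 3600 × 30.92 = 111312 m; at latitude φ, 1° of longitude spans that × cos φ = 91233.8 m, so Δλ = -277.05 / 91233.8 × 3600 = -10.932″.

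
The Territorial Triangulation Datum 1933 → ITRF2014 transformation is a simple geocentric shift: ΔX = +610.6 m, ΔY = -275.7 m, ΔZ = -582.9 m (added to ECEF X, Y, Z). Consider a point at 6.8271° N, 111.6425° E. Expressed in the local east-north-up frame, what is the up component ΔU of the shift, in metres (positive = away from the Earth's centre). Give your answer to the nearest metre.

The local up (radial) axis is (cos φ cos λ, cos φ sin λ, sin φ), giving ΔU = -223.601 − 254.447 − 69.291 = -547.34 m.

ΔU = -547 m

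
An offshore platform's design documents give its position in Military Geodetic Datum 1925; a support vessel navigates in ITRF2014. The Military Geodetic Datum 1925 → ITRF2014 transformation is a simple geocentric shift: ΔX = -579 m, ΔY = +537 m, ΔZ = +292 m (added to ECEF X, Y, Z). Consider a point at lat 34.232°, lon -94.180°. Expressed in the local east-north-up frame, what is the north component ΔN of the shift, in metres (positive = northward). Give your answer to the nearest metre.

The local north axis is (−sin φ cos λ, −sin φ sin λ, cos φ), giving ΔN = -23.741 + 301.283 + 241.416 = 518.96 m.

ΔN = 519 m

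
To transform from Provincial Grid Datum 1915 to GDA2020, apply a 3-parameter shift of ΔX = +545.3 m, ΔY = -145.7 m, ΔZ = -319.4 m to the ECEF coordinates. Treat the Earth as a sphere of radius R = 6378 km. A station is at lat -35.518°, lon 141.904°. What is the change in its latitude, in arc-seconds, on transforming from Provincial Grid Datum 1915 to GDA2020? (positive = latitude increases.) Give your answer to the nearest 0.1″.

sin φ = -0.580959, cos φ = 0.813933, sin λ = 0.616981, cos λ = -0.786978.
North component: ΔN = −sin φ cos λ·ΔX − sin φ sin λ·ΔY + cos φ·ΔZ = −(-0.580959)(-0.786978)(545.3) − (-0.580959)(0.616981)(-145.7) + (0.813933)(-319.4) = -561.51 m.
1° of latitude spans πR/180 = 111317 m, so Δφ = -561.51 / 111317 × 3600 = -18.159″.

Δφ = -18.2″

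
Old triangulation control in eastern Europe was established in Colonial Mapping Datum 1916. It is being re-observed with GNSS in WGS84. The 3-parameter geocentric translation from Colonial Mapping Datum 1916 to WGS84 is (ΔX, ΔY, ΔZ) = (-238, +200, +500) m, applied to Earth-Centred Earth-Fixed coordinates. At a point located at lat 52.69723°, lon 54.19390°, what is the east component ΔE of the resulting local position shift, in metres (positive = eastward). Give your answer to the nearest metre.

At φ = 52.69723°, λ = 54.19390°: sin φ = 0.795444, cos φ = 0.606027, sin λ = 0.811002, cos λ = 0.585044.
ΔE = −sin λ·ΔX + cos λ·ΔY = −(0.811002)·(-238) + (0.585044)·(200) = 310.03 m.

ΔE = 310 m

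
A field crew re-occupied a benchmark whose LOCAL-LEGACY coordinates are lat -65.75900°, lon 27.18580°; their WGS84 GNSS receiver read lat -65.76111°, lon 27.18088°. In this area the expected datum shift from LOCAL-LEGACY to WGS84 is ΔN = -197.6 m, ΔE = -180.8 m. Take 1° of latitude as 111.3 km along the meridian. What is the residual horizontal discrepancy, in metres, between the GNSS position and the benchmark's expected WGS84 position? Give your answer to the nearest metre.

Observed coordinate differences: Δφ = -0.00211°, Δλ = -0.00492°.
Converting to metres (1° lat = 111300 m, cos φ = 0.410576): observed ΔN = -234.8 m, observed ΔE = -224.8 m.
Subtracting the expected shift leaves a residual of -234.8 − (-197.6) = -37.2 m north and -224.8 − (-180.8) = -44.0 m east.
Residual distance = √((-37.2)² + (-44.0)²) = 57.7 m.

58 m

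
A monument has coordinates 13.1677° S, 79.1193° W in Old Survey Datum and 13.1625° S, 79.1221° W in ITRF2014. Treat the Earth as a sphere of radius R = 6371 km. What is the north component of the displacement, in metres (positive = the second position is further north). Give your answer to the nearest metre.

ΔN = 578 m

Δφ = -13.1625° − -13.1677° = +0.0052°; Δλ = -79.1221° − -79.1193° = -0.0028°.
1° along a meridian = πR/180 = 111195 m.
ΔN = Δφ × 111195 = 578.2 m; ΔE = Δλ × 111195 × cos(-13.1677°) = -0.0028 × 111195 × 0.973707 = -303.2 m.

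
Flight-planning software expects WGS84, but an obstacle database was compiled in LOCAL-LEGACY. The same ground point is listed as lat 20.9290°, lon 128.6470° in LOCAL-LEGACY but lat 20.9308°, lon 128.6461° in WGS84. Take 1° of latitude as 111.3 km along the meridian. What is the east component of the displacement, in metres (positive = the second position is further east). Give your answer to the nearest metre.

Δφ = 20.9308° − 20.9290° = +0.0018°; Δλ = 128.6461° − 128.6470° = -0.0009°.
ΔN = Δφ × 111300 = 200.3 m; ΔE = Δλ × 111300 × cos(20.9290°) = -0.0009 × 111300 × 0.934024 = -93.6 m.

ΔE = -94 m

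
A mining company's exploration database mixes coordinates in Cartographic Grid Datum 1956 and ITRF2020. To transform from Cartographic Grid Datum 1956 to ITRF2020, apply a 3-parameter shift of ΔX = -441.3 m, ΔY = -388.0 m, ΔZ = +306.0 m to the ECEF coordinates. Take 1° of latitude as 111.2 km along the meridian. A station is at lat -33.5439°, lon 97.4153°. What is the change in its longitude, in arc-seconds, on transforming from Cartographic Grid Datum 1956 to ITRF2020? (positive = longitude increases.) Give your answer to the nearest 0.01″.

sin φ = -0.552576, cos φ = 0.833463, sin λ = 0.991637, cos λ = -0.129060.
East component: ΔE = −sin λ·ΔX + cos λ·ΔY = −(0.991637)(-441.3) + (-0.129060)(-388.0) = 487.68 m.
1° of latitude spans 111200 m; at latitude φ, 1° of longitude spans that × cos φ = 92681.1 m, so Δλ = 487.68 / 92681.1 × 3600 = 18.943″.

Δλ = 18.94″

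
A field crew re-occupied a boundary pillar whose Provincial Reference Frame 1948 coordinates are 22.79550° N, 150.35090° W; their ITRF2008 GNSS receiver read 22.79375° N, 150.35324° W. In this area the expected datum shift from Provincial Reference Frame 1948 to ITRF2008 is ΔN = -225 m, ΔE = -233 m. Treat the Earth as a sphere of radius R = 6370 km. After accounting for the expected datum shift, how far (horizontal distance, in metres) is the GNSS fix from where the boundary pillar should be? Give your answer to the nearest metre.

Observed coordinate differences: Δφ = -0.00175°, Δλ = -0.00234°.
Converting to metres (1° lat = 111177 m, cos φ = 0.921894): observed ΔN = -194.6 m, observed ΔE = -239.8 m.
Subtracting the expected shift leaves a residual of -194.6 − (-225) = 30.4 m north and -239.8 − (-233) = -6.8 m east.
Residual distance = √(30.4² + (-6.8)²) = 31.2 m.

31 m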